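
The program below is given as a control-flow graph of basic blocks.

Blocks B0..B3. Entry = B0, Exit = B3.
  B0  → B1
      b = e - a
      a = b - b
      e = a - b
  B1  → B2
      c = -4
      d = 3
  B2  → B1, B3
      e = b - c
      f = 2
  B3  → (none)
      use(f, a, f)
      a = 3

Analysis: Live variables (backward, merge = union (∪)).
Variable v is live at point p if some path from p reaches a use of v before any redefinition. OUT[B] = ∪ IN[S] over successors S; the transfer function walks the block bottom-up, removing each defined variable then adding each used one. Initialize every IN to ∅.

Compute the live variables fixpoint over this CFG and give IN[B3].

Answer: {a, f}

Trace:
Per-block solution:
  B0: | IN={a, e} | OUT={a, b}
  B1: | IN={a, b} | OUT={a, b, c}
  B2: | IN={a, b, c} | OUT={a, b, f}
  B3: | IN={a, f} | OUT={}

B3 is the boundary node: OUT[B3] = {}
Applying B3's transfer function to that OUT value gives IN[B3] (row B3 above).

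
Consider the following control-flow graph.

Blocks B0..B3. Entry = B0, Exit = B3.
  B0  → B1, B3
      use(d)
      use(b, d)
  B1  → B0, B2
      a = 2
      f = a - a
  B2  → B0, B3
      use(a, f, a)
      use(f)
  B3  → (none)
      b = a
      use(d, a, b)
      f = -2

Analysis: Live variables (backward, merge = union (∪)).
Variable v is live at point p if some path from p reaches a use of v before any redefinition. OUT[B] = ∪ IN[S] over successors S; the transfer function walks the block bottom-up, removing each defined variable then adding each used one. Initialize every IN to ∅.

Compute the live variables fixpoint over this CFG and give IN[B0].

Converged values:
  B0: | IN={a, b, d} | OUT={a, b, d}
  B1: | IN={b, d} | OUT={a, b, d, f}
  B2: | IN={a, b, d, f} | OUT={a, b, d}
  B3: | IN={a, d} | OUT={}

Merge at B0: OUT[B0] = IN[B1] ⊔ IN[B3] = {a, b, d}
Applying B0's transfer function to that OUT value gives IN[B0] (row B0 above).

Answer: {a, b, d}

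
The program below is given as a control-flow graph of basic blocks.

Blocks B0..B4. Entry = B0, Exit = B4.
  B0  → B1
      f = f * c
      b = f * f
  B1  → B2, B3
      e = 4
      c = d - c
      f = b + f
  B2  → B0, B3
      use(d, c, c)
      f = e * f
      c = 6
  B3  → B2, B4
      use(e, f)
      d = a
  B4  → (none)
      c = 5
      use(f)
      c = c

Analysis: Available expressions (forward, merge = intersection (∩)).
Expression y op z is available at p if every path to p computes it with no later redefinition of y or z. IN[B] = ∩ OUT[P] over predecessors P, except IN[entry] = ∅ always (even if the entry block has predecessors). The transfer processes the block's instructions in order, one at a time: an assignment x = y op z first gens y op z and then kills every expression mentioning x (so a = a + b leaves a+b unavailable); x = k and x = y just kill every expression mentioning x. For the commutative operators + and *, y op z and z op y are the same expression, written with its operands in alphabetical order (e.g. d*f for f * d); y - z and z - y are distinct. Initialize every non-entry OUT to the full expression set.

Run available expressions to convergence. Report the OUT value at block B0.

Answer: {f*f}

Trace:
Fixpoint table:
  B0:   IN={}   OUT={f*f}
  B1:   IN={f*f}   OUT={}
  B2:   IN={}   OUT={}
  B3:   IN={}   OUT={}
  B4:   IN={}   OUT={}

Merge at B0 (entry node, so the boundary value {} is joined with the incoming edge(s)): IN[B0] = {} ∩ OUT[B2] = {}
Applying B0's transfer function to that IN value gives OUT[B0] (row B0 above).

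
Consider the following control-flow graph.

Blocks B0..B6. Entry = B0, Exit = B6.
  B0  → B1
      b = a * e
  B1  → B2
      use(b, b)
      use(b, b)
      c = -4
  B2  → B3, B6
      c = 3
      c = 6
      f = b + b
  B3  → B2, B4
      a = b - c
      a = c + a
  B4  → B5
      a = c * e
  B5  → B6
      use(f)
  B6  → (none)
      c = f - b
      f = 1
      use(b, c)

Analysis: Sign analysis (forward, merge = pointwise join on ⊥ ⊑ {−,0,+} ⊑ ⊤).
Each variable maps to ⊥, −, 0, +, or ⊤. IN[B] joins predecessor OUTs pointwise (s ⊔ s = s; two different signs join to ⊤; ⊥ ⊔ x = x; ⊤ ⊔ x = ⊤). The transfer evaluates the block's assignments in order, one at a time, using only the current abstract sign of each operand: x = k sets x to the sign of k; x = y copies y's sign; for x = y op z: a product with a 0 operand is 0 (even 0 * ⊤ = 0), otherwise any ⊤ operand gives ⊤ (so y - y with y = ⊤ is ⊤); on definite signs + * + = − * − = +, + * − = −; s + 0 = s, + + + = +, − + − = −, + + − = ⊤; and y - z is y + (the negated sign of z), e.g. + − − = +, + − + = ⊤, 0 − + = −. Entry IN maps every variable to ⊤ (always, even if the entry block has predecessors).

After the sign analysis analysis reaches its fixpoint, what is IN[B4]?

Fixpoint table:
  B0:  IN=(all ⊤)  OUT=(all ⊤)
  B1:  IN=(all ⊤)  OUT={c:-; rest ⊤}
  B2:  IN=(all ⊤)  OUT={c:+; rest ⊤}
  B3:  IN={c:+; rest ⊤}  OUT={c:+; rest ⊤}
  B4:  IN={c:+; rest ⊤}  OUT={c:+; rest ⊤}
  B5:  IN={c:+; rest ⊤}  OUT={c:+; rest ⊤}
  B6:  IN={c:+; rest ⊤}  OUT={f:+; rest ⊤}

Merge at B4: IN[B4] = OUT[B3] = {a: ⊤, b: ⊤, c: +, d: ⊤, e: ⊤, f: ⊤}

Answer: {a: ⊤, b: ⊤, c: +, d: ⊤, e: ⊤, f: ⊤}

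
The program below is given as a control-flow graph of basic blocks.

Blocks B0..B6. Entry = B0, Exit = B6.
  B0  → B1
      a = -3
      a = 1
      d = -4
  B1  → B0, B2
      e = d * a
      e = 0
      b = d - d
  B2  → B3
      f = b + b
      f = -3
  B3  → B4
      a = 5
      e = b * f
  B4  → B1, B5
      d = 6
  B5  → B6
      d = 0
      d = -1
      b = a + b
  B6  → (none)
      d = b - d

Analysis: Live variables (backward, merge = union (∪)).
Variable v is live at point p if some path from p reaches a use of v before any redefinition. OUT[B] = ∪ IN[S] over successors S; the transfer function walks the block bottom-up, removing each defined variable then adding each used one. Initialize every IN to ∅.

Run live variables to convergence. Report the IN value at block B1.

Converged values:
  B0: | IN={} | OUT={a, d}
  B1: | IN={a, d} | OUT={b}
  B2: | IN={b} | OUT={b, f}
  B3: | IN={b, f} | OUT={a, b}
  B4: | IN={a, b} | OUT={a, b, d}
  B5: | IN={a, b} | OUT={b, d}
  B6: | IN={b, d} | OUT={}

Merge at B1: OUT[B1] = IN[B0] ⊔ IN[B2] = {b}
Applying B1's transfer function to that OUT value gives IN[B1] (row B1 above).

Answer: {a, d}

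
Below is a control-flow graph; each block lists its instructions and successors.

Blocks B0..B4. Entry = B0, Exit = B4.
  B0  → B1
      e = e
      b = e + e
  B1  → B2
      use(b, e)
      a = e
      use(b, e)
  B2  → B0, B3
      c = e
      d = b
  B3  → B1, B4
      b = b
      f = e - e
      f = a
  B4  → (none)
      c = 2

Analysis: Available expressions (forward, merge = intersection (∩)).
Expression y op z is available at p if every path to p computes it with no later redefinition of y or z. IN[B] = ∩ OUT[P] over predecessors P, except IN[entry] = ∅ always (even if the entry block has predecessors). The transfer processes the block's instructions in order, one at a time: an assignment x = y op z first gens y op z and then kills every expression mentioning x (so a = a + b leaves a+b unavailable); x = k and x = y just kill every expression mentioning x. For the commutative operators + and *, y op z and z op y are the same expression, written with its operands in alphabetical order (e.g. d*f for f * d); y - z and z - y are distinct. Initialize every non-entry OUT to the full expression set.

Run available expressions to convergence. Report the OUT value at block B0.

Answer: {e+e}

Derivation:
Converged values:
  B0:  IN={}  OUT={e+e}
  B1:  IN={e+e}  OUT={e+e}
  B2:  IN={e+e}  OUT={e+e}
  B3:  IN={e+e}  OUT={e+e, e-e}
  B4:  IN={e+e, e-e}  OUT={e+e, e-e}

Merge at B0 (entry node, so the boundary value {} is joined with the incoming edge(s)): IN[B0] = {} ∩ OUT[B2] = {}
Applying B0's transfer function to that IN value gives OUT[B0] (row B0 above).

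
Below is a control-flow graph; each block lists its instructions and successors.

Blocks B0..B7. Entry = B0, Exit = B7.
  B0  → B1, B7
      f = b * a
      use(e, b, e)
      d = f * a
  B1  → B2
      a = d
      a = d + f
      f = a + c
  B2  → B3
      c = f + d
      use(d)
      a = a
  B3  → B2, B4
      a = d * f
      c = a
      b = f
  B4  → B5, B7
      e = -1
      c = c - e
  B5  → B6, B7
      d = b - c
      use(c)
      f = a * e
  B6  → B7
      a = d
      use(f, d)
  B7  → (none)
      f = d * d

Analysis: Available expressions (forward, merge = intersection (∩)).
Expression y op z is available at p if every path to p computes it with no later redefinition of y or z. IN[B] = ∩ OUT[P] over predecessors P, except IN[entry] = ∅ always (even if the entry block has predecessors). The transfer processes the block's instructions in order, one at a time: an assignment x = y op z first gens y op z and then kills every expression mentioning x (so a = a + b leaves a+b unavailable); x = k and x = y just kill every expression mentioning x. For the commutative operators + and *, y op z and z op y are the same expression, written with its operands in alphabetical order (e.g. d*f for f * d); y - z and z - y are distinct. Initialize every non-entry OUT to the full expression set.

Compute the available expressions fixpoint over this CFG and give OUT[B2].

Per-block solution:
  B0: | IN={} | OUT={a*b, a*f}
  B1: | IN={a*b, a*f} | OUT={a+c}
  B2: | IN={} | OUT={d+f}
  B3: | IN={d+f} | OUT={d*f, d+f}
  B4: | IN={d*f, d+f} | OUT={d*f, d+f}
  B5: | IN={d*f, d+f} | OUT={a*e, b-c}
  B6: | IN={a*e, b-c} | OUT={b-c}
  B7: | IN={} | OUT={d*d}

Merge at B2: IN[B2] = OUT[B1] ∩ OUT[B3] = {}
Applying B2's transfer function to that IN value gives OUT[B2] (row B2 above).

Answer: {d+f}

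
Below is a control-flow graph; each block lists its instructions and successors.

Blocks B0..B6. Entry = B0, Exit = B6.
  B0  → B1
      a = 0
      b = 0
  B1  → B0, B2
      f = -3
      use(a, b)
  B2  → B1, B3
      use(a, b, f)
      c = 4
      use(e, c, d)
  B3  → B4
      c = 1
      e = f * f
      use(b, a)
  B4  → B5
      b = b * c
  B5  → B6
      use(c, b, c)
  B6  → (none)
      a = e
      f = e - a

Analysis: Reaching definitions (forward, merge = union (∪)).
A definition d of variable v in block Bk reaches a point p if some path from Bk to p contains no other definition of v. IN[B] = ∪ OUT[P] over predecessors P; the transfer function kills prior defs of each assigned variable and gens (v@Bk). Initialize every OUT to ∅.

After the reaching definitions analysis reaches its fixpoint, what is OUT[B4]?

Answer: {a@B0, b@B4, c@B3, e@B3, f@B1}

Trace:
Per-block solution:
  B0:   IN={a@B0, b@B0, c@B2, f@B1}   OUT={a@B0, b@B0, c@B2, f@B1}
  B1:   IN={a@B0, b@B0, c@B2, f@B1}   OUT={a@B0, b@B0, c@B2, f@B1}
  B2:   IN={a@B0, b@B0, c@B2, f@B1}   OUT={a@B0, b@B0, c@B2, f@B1}
  B3:   IN={a@B0, b@B0, c@B2, f@B1}   OUT={a@B0, b@B0, c@B3, e@B3, f@B1}
  B4:   IN={a@B0, b@B0, c@B3, e@B3, f@B1}   OUT={a@B0, b@B4, c@B3, e@B3, f@B1}
  B5:   IN={a@B0, b@B4, c@B3, e@B3, f@B1}   OUT={a@B0, b@B4, c@B3, e@B3, f@B1}
  B6:   IN={a@B0, b@B4, c@B3, e@B3, f@B1}   OUT={a@B6, b@B4, c@B3, e@B3, f@B6}

Merge at B4: IN[B4] = OUT[B3] = {a@B0, b@B0, c@B3, e@B3, f@B1}
Applying B4's transfer function to that IN value gives OUT[B4] (row B4 above).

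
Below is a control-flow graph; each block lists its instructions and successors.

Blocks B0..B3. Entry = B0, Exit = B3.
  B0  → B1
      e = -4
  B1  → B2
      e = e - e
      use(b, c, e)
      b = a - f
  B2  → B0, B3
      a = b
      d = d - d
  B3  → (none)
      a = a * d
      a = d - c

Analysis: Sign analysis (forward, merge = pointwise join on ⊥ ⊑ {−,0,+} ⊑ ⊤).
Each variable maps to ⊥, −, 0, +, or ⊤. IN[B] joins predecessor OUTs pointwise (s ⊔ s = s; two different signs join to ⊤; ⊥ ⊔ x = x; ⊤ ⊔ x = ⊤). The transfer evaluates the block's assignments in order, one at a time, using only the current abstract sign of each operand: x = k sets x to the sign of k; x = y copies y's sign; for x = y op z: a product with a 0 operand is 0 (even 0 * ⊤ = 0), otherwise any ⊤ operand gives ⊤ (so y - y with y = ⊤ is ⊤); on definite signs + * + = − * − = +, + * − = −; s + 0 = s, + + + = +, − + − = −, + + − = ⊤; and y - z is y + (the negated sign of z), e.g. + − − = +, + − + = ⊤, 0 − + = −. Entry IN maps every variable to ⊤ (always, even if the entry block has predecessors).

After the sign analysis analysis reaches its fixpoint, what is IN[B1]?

Answer: {a: ⊤, b: ⊤, c: ⊤, d: ⊤, e: -, f: ⊤}

Working:
Fixpoint table:
  B0: | IN=(all ⊤) | OUT={e:-; rest ⊤}
  B1: | IN={e:-; rest ⊤} | OUT=(all ⊤)
  B2: | IN=(all ⊤) | OUT=(all ⊤)
  B3: | IN=(all ⊤) | OUT=(all ⊤)

Merge at B1: IN[B1] = OUT[B0] = {a: ⊤, b: ⊤, c: ⊤, d: ⊤, e: -, f: ⊤}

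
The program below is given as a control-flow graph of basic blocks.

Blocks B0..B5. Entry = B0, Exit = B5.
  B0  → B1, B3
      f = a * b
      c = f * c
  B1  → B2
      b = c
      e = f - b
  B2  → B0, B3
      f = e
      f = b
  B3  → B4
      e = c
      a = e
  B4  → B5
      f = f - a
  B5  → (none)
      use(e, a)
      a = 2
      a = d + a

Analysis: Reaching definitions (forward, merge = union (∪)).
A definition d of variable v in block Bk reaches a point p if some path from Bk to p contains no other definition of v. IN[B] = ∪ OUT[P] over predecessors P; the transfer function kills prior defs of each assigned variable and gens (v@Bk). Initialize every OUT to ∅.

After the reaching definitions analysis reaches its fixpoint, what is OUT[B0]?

Answer: {b@B1, c@B0, e@B1, f@B0}

Derivation:
Converged values:
  B0: | IN={b@B1, c@B0, e@B1, f@B2} | OUT={b@B1, c@B0, e@B1, f@B0}
  B1: | IN={b@B1, c@B0, e@B1, f@B0} | OUT={b@B1, c@B0, e@B1, f@B0}
  B2: | IN={b@B1, c@B0, e@B1, f@B0} | OUT={b@B1, c@B0, e@B1, f@B2}
  B3: | IN={b@B1, c@B0, e@B1, f@B0, f@B2} | OUT={a@B3, b@B1, c@B0, e@B3, f@B0, f@B2}
  B4: | IN={a@B3, b@B1, c@B0, e@B3, f@B0, f@B2} | OUT={a@B3, b@B1, c@B0, e@B3, f@B4}
  B5: | IN={a@B3, b@B1, c@B0, e@B3, f@B4} | OUT={a@B5, b@B1, c@B0, e@B3, f@B4}

Merge at B0 (entry node, so the boundary value {} is joined with the incoming edge(s)): IN[B0] = {} ⊔ OUT[B2] = {b@B1, c@B0, e@B1, f@B2}
Applying B0's transfer function to that IN value gives OUT[B0] (row B0 above).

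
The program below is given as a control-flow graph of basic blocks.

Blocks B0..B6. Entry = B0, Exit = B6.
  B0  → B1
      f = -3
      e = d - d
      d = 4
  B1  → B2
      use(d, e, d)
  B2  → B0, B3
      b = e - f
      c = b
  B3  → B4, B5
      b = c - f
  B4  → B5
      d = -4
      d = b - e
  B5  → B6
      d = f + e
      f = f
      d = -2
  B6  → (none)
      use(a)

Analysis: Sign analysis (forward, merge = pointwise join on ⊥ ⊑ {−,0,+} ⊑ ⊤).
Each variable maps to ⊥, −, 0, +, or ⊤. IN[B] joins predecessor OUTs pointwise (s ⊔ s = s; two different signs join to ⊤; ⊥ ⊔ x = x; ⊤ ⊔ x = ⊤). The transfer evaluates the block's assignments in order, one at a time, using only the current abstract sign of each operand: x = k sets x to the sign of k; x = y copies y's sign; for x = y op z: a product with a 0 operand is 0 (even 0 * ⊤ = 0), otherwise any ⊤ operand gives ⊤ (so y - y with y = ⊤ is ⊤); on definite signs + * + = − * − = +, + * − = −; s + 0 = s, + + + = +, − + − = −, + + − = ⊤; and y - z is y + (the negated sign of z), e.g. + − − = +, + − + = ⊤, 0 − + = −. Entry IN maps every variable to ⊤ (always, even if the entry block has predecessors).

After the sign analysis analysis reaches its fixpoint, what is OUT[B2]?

Answer: {a: ⊤, b: ⊤, c: ⊤, d: +, e: ⊤, f: -}

Derivation:
Per-block solution:
  B0: | IN=(all ⊤) | OUT={d:+, f:-; rest ⊤}
  B1: | IN={d:+, f:-; rest ⊤} | OUT={d:+, f:-; rest ⊤}
  B2: | IN={d:+, f:-; rest ⊤} | OUT={d:+, f:-; rest ⊤}
  B3: | IN={d:+, f:-; rest ⊤} | OUT={d:+, f:-; rest ⊤}
  B4: | IN={d:+, f:-; rest ⊤} | OUT={f:-; rest ⊤}
  B5: | IN={f:-; rest ⊤} | OUT={d:-, f:-; rest ⊤}
  B6: | IN={d:-, f:-; rest ⊤} | OUT={d:-, f:-; rest ⊤}

Merge at B2: IN[B2] = OUT[B1] = {a: ⊤, b: ⊤, c: ⊤, d: +, e: ⊤, f: -}
Applying B2's transfer function to that IN value gives OUT[B2] (row B2 above).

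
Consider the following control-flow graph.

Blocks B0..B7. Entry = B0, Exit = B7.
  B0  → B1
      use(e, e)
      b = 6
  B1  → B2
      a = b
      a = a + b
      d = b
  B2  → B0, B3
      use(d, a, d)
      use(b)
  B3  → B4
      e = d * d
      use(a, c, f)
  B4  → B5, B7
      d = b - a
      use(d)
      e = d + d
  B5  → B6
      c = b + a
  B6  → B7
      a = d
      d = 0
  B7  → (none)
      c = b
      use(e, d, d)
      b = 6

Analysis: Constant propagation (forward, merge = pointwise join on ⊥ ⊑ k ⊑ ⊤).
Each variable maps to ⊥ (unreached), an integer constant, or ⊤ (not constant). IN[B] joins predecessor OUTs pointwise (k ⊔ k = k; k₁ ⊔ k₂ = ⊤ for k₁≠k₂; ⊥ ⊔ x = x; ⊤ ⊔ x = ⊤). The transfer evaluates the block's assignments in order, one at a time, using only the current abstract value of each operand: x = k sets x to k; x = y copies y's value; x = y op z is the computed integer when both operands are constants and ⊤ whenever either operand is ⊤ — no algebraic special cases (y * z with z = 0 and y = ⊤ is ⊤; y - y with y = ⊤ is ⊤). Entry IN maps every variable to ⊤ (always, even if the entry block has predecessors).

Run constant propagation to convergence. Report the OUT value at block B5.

Answer: {a: 12, b: 6, c: 18, d: -6, e: -12, f: ⊤}

Trace:
Per-block solution:
  B0:   IN=(all ⊤)   OUT={b:6; rest ⊤}
  B1:   IN={b:6; rest ⊤}   OUT={a:12, b:6, d:6; rest ⊤}
  B2:   IN={a:12, b:6, d:6; rest ⊤}   OUT={a:12, b:6, d:6; rest ⊤}
  B3:   IN={a:12, b:6, d:6; rest ⊤}   OUT={a:12, b:6, d:6, e:36; rest ⊤}
  B4:   IN={a:12, b:6, d:6, e:36; rest ⊤}   OUT={a:12, b:6, d:-6, e:-12; rest ⊤}
  B5:   IN={a:12, b:6, d:-6, e:-12; rest ⊤}   OUT={a:12, b:6, c:18, d:-6, e:-12; rest ⊤}
  B6:   IN={a:12, b:6, c:18, d:-6, e:-12; rest ⊤}   OUT={a:-6, b:6, c:18, d:0, e:-12; rest ⊤}
  B7:   IN={b:6, e:-12; rest ⊤}   OUT={b:6, c:6, e:-12; rest ⊤}

Merge at B5: IN[B5] = OUT[B4] = {a: 12, b: 6, c: ⊤, d: -6, e: -12, f: ⊤}
Applying B5's transfer function to that IN value gives OUT[B5] (row B5 above).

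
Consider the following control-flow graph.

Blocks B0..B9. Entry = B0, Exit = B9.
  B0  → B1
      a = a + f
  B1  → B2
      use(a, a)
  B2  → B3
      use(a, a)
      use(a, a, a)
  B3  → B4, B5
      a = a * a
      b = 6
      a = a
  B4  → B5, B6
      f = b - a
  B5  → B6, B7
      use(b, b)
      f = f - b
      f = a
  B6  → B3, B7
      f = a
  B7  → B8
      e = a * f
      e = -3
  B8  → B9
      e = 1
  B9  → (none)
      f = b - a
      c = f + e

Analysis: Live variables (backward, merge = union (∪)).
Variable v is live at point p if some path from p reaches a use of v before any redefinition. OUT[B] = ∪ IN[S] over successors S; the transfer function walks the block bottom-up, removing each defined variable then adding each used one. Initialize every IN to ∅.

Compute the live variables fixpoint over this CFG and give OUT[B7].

Converged values:
  B0:  IN={a, f}  OUT={a, f}
  B1:  IN={a, f}  OUT={a, f}
  B2:  IN={a, f}  OUT={a, f}
  B3:  IN={a, f}  OUT={a, b, f}
  B4:  IN={a, b}  OUT={a, b, f}
  B5:  IN={a, b, f}  OUT={a, b, f}
  B6:  IN={a, b}  OUT={a, b, f}
  B7:  IN={a, b, f}  OUT={a, b}
  B8:  IN={a, b}  OUT={a, b, e}
  B9:  IN={a, b, e}  OUT={}

Merge at B7: OUT[B7] = IN[B8] = {a, b}

Answer: {a, b}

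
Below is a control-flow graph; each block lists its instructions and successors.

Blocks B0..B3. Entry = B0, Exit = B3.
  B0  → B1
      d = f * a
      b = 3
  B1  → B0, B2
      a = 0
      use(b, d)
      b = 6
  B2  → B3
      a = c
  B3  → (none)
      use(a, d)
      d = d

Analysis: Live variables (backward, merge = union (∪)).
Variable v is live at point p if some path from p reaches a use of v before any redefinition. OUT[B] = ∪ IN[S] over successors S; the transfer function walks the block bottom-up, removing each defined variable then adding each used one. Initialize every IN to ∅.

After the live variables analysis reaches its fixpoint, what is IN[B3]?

Answer: {a, d}

Working:
Fixpoint table:
  B0: | IN={a, c, f} | OUT={b, c, d, f}
  B1: | IN={b, c, d, f} | OUT={a, c, d, f}
  B2: | IN={c, d} | OUT={a, d}
  B3: | IN={a, d} | OUT={}

B3 is the boundary node: OUT[B3] = {}
Applying B3's transfer function to that OUT value gives IN[B3] (row B3 above).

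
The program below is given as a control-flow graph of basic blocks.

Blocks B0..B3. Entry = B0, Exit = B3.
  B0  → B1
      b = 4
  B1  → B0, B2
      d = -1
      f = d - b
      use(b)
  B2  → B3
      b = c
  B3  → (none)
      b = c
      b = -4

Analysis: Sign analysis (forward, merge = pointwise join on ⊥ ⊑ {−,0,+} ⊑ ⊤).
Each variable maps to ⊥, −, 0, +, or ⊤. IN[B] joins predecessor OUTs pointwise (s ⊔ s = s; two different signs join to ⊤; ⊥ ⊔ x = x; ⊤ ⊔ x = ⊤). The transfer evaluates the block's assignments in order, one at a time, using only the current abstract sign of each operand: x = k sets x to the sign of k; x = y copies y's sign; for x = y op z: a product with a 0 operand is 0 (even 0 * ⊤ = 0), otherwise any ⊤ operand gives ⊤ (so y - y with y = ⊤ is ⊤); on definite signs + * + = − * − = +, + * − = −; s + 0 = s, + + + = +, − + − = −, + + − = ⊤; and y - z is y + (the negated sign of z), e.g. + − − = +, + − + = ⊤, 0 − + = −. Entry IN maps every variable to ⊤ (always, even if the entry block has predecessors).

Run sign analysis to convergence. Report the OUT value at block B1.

Fixpoint table:
  B0:  IN=(all ⊤)  OUT={b:+; rest ⊤}
  B1:  IN={b:+; rest ⊤}  OUT={b:+, d:-, f:-; rest ⊤}
  B2:  IN={b:+, d:-, f:-; rest ⊤}  OUT={d:-, f:-; rest ⊤}
  B3:  IN={d:-, f:-; rest ⊤}  OUT={b:-, d:-, f:-; rest ⊤}

Merge at B1: IN[B1] = OUT[B0] = {a: ⊤, b: +, c: ⊤, d: ⊤, e: ⊤, f: ⊤}
Applying B1's transfer function to that IN value gives OUT[B1] (row B1 above).

Answer: {a: ⊤, b: +, c: ⊤, d: -, e: ⊤, f: -}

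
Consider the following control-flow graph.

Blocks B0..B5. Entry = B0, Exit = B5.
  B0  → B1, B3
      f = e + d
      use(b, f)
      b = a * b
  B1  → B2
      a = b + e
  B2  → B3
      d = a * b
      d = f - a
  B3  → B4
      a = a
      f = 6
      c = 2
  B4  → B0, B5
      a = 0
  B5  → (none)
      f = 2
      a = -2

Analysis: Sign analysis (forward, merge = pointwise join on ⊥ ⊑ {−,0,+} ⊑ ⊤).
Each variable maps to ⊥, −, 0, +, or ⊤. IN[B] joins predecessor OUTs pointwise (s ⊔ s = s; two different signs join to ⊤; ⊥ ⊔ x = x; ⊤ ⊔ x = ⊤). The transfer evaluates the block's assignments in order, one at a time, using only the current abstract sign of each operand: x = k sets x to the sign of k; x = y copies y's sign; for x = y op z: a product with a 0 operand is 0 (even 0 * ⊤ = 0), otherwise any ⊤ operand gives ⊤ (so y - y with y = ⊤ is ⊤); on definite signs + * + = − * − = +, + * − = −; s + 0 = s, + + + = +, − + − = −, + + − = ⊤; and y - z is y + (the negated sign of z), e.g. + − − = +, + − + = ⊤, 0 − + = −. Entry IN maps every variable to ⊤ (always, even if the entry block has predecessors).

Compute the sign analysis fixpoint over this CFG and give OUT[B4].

Answer: {a: 0, b: ⊤, c: +, d: ⊤, e: ⊤, f: +}

Working:
Fixpoint table:
  B0:   IN=(all ⊤)   OUT=(all ⊤)
  B1:   IN=(all ⊤)   OUT=(all ⊤)
  B2:   IN=(all ⊤)   OUT=(all ⊤)
  B3:   IN=(all ⊤)   OUT={c:+, f:+; rest ⊤}
  B4:   IN={c:+, f:+; rest ⊤}   OUT={a:0, c:+, f:+; rest ⊤}
  B5:   IN={a:0, c:+, f:+; rest ⊤}   OUT={a:-, c:+, f:+; rest ⊤}

Merge at B4: IN[B4] = OUT[B3] = {a: ⊤, b: ⊤, c: +, d: ⊤, e: ⊤, f: +}
Applying B4's transfer function to that IN value gives OUT[B4] (row B4 above).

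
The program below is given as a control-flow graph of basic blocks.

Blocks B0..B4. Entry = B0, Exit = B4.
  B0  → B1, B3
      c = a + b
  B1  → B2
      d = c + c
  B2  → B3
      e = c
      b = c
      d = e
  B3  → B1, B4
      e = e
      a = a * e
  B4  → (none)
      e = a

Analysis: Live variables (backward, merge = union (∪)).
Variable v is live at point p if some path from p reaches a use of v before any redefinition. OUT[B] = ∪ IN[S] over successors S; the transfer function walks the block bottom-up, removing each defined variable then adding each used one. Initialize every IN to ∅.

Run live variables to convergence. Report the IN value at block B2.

Answer: {a, c}

Trace:
Per-block solution:
  B0: | IN={a, b, e} | OUT={a, c, e}
  B1: | IN={a, c} | OUT={a, c}
  B2: | IN={a, c} | OUT={a, c, e}
  B3: | IN={a, c, e} | OUT={a, c}
  B4: | IN={a} | OUT={}

Merge at B2: OUT[B2] = IN[B3] = {a, c, e}
Applying B2's transfer function to that OUT value gives IN[B2] (row B2 above).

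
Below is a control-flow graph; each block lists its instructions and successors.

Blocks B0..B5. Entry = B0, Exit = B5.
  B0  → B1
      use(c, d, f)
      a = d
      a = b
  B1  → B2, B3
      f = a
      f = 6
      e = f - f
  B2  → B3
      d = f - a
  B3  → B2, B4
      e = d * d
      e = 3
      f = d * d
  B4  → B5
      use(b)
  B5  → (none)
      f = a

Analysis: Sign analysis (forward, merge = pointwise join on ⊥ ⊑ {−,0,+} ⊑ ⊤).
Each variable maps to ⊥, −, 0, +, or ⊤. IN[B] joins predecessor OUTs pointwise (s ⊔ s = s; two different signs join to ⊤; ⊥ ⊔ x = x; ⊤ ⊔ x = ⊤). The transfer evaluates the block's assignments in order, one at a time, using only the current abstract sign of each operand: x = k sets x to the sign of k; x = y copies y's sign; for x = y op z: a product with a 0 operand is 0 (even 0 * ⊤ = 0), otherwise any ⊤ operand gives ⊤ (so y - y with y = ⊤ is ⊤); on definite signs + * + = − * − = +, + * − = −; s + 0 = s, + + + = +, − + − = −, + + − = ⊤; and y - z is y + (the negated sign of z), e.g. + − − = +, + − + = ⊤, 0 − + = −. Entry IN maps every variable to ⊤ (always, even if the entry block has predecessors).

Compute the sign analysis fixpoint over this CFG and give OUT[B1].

Fixpoint table:
  B0:  IN=(all ⊤)  OUT=(all ⊤)
  B1:  IN=(all ⊤)  OUT={f:+; rest ⊤}
  B2:  IN=(all ⊤)  OUT=(all ⊤)
  B3:  IN=(all ⊤)  OUT={e:+; rest ⊤}
  B4:  IN={e:+; rest ⊤}  OUT={e:+; rest ⊤}
  B5:  IN={e:+; rest ⊤}  OUT={e:+; rest ⊤}

Merge at B1: IN[B1] = OUT[B0] = {a: ⊤, b: ⊤, c: ⊤, d: ⊤, e: ⊤, f: ⊤}
Applying B1's transfer function to that IN value gives OUT[B1] (row B1 above).

Answer: {a: ⊤, b: ⊤, c: ⊤, d: ⊤, e: ⊤, f: +}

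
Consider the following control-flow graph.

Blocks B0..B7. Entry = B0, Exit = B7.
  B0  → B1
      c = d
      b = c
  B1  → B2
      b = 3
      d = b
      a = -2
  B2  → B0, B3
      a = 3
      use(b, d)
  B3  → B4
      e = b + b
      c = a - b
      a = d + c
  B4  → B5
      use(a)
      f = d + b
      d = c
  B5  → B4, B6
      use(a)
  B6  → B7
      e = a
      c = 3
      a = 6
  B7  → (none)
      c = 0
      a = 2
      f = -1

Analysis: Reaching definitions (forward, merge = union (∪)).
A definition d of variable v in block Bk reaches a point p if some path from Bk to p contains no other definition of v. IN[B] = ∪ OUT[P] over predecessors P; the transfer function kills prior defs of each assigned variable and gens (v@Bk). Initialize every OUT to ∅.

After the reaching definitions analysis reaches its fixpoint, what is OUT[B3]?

Answer: {a@B3, b@B1, c@B3, d@B1, e@B3}

Trace:
Converged values:
  B0:   IN={a@B2, b@B1, c@B0, d@B1}   OUT={a@B2, b@B0, c@B0, d@B1}
  B1:   IN={a@B2, b@B0, c@B0, d@B1}   OUT={a@B1, b@B1, c@B0, d@B1}
  B2:   IN={a@B1, b@B1, c@B0, d@B1}   OUT={a@B2, b@B1, c@B0, d@B1}
  B3:   IN={a@B2, b@B1, c@B0, d@B1}   OUT={a@B3, b@B1, c@B3, d@B1, e@B3}
  B4:   IN={a@B3, b@B1, c@B3, d@B1, d@B4, e@B3, f@B4}   OUT={a@B3, b@B1, c@B3, d@B4, e@B3, f@B4}
  B5:   IN={a@B3, b@B1, c@B3, d@B4, e@B3, f@B4}   OUT={a@B3, b@B1, c@B3, d@B4, e@B3, f@B4}
  B6:   IN={a@B3, b@B1, c@B3, d@B4, e@B3, f@B4}   OUT={a@B6, b@B1, c@B6, d@B4, e@B6, f@B4}
  B7:   IN={a@B6, b@B1, c@B6, d@B4, e@B6, f@B4}   OUT={a@B7, b@B1, c@B7, d@B4, e@B6, f@B7}

Merge at B3: IN[B3] = OUT[B2] = {a@B2, b@B1, c@B0, d@B1}
Applying B3's transfer function to that IN value gives OUT[B3] (row B3 above).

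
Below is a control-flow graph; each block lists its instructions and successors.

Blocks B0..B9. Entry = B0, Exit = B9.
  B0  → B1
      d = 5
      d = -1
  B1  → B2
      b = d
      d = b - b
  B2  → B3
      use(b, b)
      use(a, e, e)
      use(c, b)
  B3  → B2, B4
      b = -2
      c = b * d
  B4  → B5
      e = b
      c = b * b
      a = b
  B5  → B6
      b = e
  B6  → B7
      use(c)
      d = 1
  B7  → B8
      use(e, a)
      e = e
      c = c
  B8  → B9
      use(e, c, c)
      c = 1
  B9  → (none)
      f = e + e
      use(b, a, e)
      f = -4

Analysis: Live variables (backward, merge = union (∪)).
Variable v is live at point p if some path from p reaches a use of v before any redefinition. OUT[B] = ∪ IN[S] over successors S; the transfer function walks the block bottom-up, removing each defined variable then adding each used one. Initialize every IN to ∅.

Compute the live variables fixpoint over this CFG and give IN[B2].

Fixpoint table:
  B0: | IN={a, c, e} | OUT={a, c, d, e}
  B1: | IN={a, c, d, e} | OUT={a, b, c, d, e}
  B2: | IN={a, b, c, d, e} | OUT={a, d, e}
  B3: | IN={a, d, e} | OUT={a, b, c, d, e}
  B4: | IN={b} | OUT={a, c, e}
  B5: | IN={a, c, e} | OUT={a, b, c, e}
  B6: | IN={a, b, c, e} | OUT={a, b, c, e}
  B7: | IN={a, b, c, e} | OUT={a, b, c, e}
  B8: | IN={a, b, c, e} | OUT={a, b, e}
  B9: | IN={a, b, e} | OUT={}

Merge at B2: OUT[B2] = IN[B3] = {a, d, e}
Applying B2's transfer function to that OUT value gives IN[B2] (row B2 above).

Answer: {a, b, c, d, e}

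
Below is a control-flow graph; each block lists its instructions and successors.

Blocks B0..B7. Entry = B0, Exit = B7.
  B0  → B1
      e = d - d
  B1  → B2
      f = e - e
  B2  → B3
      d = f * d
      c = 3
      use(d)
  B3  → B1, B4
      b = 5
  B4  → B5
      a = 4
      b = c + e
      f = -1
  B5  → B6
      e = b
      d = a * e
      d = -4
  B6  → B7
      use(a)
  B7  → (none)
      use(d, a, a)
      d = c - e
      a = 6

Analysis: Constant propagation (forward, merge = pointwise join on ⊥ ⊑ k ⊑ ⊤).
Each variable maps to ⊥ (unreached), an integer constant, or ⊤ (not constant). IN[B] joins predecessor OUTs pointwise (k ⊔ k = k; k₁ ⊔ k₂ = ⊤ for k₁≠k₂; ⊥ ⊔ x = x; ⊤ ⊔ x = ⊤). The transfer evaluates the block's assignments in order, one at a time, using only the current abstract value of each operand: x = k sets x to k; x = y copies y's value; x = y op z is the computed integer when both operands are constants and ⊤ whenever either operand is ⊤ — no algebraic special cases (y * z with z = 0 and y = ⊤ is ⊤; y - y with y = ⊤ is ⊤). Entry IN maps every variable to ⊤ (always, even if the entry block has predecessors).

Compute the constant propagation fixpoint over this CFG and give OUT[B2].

Answer: {a: ⊤, b: ⊤, c: 3, d: ⊤, e: ⊤, f: ⊤}

Working:
Per-block solution:
  B0: | IN=(all ⊤) | OUT=(all ⊤)
  B1: | IN=(all ⊤) | OUT=(all ⊤)
  B2: | IN=(all ⊤) | OUT={c:3; rest ⊤}
  B3: | IN={c:3; rest ⊤} | OUT={b:5, c:3; rest ⊤}
  B4: | IN={b:5, c:3; rest ⊤} | OUT={a:4, c:3, f:-1; rest ⊤}
  B5: | IN={a:4, c:3, f:-1; rest ⊤} | OUT={a:4, c:3, d:-4, f:-1; rest ⊤}
  B6: | IN={a:4, c:3, d:-4, f:-1; rest ⊤} | OUT={a:4, c:3, d:-4, f:-1; rest ⊤}
  B7: | IN={a:4, c:3, d:-4, f:-1; rest ⊤} | OUT={a:6, c:3, f:-1; rest ⊤}

Merge at B2: IN[B2] = OUT[B1] = {a: ⊤, b: ⊤, c: ⊤, d: ⊤, e: ⊤, f: ⊤}
Applying B2's transfer function to that IN value gives OUT[B2] (row B2 above).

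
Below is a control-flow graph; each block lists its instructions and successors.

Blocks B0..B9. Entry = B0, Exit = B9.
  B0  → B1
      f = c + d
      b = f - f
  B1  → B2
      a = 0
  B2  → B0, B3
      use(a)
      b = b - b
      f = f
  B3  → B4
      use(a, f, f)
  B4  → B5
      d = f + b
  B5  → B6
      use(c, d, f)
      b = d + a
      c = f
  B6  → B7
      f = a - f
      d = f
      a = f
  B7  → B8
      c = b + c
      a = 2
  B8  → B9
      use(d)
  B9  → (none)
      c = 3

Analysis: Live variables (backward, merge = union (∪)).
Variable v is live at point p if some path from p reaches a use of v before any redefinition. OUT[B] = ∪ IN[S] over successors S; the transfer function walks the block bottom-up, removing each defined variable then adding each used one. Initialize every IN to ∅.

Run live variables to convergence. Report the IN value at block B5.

Answer: {a, c, d, f}

Trace:
Fixpoint table:
  B0:   IN={c, d}   OUT={b, c, d, f}
  B1:   IN={b, c, d, f}   OUT={a, b, c, d, f}
  B2:   IN={a, b, c, d, f}   OUT={a, b, c, d, f}
  B3:   IN={a, b, c, f}   OUT={a, b, c, f}
  B4:   IN={a, b, c, f}   OUT={a, c, d, f}
  B5:   IN={a, c, d, f}   OUT={a, b, c, f}
  B6:   IN={a, b, c, f}   OUT={b, c, d}
  B7:   IN={b, c, d}   OUT={d}
  B8:   IN={d}   OUT={}
  B9:   IN={}   OUT={}

Merge at B5: OUT[B5] = IN[B6] = {a, b, c, f}
Applying B5's transfer function to that OUT value gives IN[B5] (row B5 above).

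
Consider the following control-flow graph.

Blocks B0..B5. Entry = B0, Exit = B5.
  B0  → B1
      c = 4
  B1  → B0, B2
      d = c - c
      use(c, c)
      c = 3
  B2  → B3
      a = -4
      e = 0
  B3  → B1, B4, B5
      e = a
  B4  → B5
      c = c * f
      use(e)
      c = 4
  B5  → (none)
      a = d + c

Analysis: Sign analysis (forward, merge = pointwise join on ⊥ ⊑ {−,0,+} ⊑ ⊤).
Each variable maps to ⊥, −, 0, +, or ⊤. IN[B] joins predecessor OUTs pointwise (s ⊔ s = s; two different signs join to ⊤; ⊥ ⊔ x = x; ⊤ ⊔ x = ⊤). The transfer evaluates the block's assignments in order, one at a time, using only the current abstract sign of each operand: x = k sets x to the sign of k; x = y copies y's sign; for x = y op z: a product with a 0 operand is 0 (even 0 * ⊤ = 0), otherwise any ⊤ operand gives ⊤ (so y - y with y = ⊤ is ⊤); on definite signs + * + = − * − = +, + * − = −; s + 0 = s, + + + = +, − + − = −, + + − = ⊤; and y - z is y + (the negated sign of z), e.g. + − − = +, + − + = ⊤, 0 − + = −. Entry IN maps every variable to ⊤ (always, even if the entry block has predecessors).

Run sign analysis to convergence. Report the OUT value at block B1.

Converged values:
  B0: | IN=(all ⊤) | OUT={c:+; rest ⊤}
  B1: | IN={c:+; rest ⊤} | OUT={c:+; rest ⊤}
  B2: | IN={c:+; rest ⊤} | OUT={a:-, c:+, e:0; rest ⊤}
  B3: | IN={a:-, c:+, e:0; rest ⊤} | OUT={a:-, c:+, e:-; rest ⊤}
  B4: | IN={a:-, c:+, e:-; rest ⊤} | OUT={a:-, c:+, e:-; rest ⊤}
  B5: | IN={a:-, c:+, e:-; rest ⊤} | OUT={c:+, e:-; rest ⊤}

Merge at B1: IN[B1] = OUT[B0] ⊔ OUT[B3] = {a: ⊤, b: ⊤, c: +, d: ⊤, e: ⊤, f: ⊤}
Applying B1's transfer function to that IN value gives OUT[B1] (row B1 above).

Answer: {a: ⊤, b: ⊤, c: +, d: ⊤, e: ⊤, f: ⊤}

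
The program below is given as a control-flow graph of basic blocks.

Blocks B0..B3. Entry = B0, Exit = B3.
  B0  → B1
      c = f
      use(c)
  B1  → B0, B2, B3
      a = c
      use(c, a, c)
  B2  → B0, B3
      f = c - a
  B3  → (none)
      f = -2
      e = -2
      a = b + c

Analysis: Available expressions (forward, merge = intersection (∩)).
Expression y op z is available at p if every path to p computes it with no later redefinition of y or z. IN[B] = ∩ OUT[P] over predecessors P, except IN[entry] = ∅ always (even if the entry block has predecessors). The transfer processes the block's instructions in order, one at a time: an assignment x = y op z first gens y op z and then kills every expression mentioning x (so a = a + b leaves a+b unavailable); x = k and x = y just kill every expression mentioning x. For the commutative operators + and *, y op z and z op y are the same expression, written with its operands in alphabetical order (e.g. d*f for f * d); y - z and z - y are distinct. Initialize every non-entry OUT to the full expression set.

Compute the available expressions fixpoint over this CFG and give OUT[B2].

Answer: {c-a}

Working:
Per-block solution:
  B0:   IN={}   OUT={}
  B1:   IN={}   OUT={}
  B2:   IN={}   OUT={c-a}
  B3:   IN={}   OUT={b+c}

Merge at B2: IN[B2] = OUT[B1] = {}
Applying B2's transfer function to that IN value gives OUT[B2] (row B2 above).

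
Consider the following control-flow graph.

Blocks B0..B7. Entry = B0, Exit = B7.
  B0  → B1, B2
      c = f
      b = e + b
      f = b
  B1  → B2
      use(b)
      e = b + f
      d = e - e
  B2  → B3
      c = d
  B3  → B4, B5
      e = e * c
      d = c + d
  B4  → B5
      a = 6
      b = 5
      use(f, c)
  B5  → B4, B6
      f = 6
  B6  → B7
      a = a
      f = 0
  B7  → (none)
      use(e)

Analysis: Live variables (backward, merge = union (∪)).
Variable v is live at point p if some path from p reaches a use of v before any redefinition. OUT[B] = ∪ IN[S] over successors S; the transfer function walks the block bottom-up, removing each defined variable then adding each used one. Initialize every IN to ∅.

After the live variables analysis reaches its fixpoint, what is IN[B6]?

Converged values:
  B0:   IN={a, b, d, e, f}   OUT={a, b, d, e, f}
  B1:   IN={a, b, f}   OUT={a, d, e, f}
  B2:   IN={a, d, e, f}   OUT={a, c, d, e, f}
  B3:   IN={a, c, d, e, f}   OUT={a, c, e, f}
  B4:   IN={c, e, f}   OUT={a, c, e}
  B5:   IN={a, c, e}   OUT={a, c, e, f}
  B6:   IN={a, e}   OUT={e}
  B7:   IN={e}   OUT={}

Merge at B6: OUT[B6] = IN[B7] = {e}
Applying B6's transfer function to that OUT value gives IN[B6] (row B6 above).

Answer: {a, e}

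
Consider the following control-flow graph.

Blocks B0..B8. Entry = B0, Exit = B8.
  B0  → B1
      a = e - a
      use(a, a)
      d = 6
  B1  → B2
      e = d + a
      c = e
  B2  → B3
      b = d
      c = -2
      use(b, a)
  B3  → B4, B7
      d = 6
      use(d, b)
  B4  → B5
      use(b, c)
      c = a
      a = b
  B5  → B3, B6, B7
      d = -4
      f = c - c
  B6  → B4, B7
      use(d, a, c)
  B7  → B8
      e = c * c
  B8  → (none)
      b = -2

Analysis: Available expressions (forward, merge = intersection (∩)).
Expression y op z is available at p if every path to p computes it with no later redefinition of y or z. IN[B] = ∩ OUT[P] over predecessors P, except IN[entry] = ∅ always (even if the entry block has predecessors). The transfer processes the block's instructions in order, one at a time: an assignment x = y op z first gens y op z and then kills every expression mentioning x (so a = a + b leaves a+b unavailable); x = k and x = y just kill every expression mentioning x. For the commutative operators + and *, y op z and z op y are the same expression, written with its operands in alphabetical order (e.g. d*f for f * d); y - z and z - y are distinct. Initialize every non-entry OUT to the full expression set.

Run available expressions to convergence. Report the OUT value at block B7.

Converged values:
  B0:  IN={}  OUT={}
  B1:  IN={}  OUT={a+d}
  B2:  IN={a+d}  OUT={a+d}
  B3:  IN={}  OUT={}
  B4:  IN={}  OUT={}
  B5:  IN={}  OUT={c-c}
  B6:  IN={c-c}  OUT={c-c}
  B7:  IN={}  OUT={c*c}
  B8:  IN={c*c}  OUT={c*c}

Merge at B7: IN[B7] = OUT[B3] ∩ OUT[B5] ∩ OUT[B6] = {}
Applying B7's transfer function to that IN value gives OUT[B7] (row B7 above).

Answer: {c*c}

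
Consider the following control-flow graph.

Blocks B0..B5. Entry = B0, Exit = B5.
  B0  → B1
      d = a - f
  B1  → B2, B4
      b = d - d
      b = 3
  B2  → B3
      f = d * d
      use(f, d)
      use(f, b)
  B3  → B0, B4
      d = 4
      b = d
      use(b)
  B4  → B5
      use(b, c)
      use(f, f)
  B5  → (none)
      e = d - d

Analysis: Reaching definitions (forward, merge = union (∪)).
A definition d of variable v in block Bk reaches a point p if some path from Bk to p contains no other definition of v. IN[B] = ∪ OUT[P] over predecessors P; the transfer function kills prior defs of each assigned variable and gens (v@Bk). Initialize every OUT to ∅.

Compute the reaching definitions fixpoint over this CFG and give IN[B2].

Answer: {b@B1, d@B0, f@B2}

Trace:
Converged values:
  B0:  IN={b@B3, d@B3, f@B2}  OUT={b@B3, d@B0, f@B2}
  B1:  IN={b@B3, d@B0, f@B2}  OUT={b@B1, d@B0, f@B2}
  B2:  IN={b@B1, d@B0, f@B2}  OUT={b@B1, d@B0, f@B2}
  B3:  IN={b@B1, d@B0, f@B2}  OUT={b@B3, d@B3, f@B2}
  B4:  IN={b@B1, b@B3, d@B0, d@B3, f@B2}  OUT={b@B1, b@B3, d@B0, d@B3, f@B2}
  B5:  IN={b@B1, b@B3, d@B0, d@B3, f@B2}  OUT={b@B1, b@B3, d@B0, d@B3, e@B5, f@B2}

Merge at B2: IN[B2] = OUT[B1] = {b@B1, d@B0, f@B2}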